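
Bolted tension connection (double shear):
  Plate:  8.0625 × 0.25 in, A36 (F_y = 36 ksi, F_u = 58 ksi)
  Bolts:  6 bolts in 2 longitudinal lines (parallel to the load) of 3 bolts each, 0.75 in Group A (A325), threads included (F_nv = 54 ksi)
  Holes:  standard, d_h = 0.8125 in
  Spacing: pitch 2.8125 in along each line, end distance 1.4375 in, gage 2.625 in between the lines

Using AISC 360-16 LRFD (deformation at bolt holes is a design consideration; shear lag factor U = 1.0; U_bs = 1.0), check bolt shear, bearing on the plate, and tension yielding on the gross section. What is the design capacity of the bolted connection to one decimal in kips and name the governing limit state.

Bolt shear: A_b = π(0.75)²/4 = 0.44179 in². φR_n = 0.75 × 54 × 0.44179 × 6 × 2 = 214.7 kips.
Bearing (0.25 in plate, F_u = 58 ksi): end bolts L_c = 1.4375 − 0.8125/2 = 1.03125, R_n = min(1.2×1.03125×0.25×58, 2.4×0.75×0.25×58) = 17.944 kips/bolt; interior L_c = 2.8125 − 0.8125 = 2, R_n = 26.1 kips/bolt. φR_n = 0.75 × (2×17.944 + 4×26.1) = 105.2 kips.
Tension yield (gross): A_g = 8.0625×0.25 = 2.0156 in². φR_n = 0.90 × 36 × 2.0156 = 65.3 kips.
Governing: min(214.7, 105.2, 65.3) = 65.3 kips → gross-section yield.

65.3 kips (gross-section yield governs)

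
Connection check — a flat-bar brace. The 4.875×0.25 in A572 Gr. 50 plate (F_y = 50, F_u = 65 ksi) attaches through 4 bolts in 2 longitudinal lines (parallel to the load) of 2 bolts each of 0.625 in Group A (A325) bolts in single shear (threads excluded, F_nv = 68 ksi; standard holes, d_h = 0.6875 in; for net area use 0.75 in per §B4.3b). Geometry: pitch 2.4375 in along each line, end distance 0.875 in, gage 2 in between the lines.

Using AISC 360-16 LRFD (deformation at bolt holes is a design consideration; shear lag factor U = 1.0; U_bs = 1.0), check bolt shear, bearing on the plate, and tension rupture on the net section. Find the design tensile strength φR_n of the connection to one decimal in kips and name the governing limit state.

Bolt shear: A_b = π(0.625)²/4 = 0.3068 in². φR_n = 0.75 × 68 × 0.3068 × 4 × 1 = 62.6 kips.
Bearing (0.25 in plate, F_u = 65 ksi): end bolts L_c = 0.875 − 0.6875/2 = 0.53125, R_n = min(1.2×0.53125×0.25×65, 2.4×0.625×0.25×65) = 10.359 kips/bolt; interior L_c = 2.4375 − 0.6875 = 1.75, R_n = 24.375 kips/bolt. φR_n = 0.75 × (2×10.359 + 2×24.375) = 52.1 kips.
Tension rupture (net): A_n = (4.875 − 2×0.75)×0.25 = 0.84375 in² (U = 1.0, A_e = A_n). φR_n = 0.75 × 65 × 0.84375 = 41.1 kips.
Governing: min(62.6, 52.1, 41.1) = 41.1 kips → net-section rupture.

41.1 kips (net-section rupture governs)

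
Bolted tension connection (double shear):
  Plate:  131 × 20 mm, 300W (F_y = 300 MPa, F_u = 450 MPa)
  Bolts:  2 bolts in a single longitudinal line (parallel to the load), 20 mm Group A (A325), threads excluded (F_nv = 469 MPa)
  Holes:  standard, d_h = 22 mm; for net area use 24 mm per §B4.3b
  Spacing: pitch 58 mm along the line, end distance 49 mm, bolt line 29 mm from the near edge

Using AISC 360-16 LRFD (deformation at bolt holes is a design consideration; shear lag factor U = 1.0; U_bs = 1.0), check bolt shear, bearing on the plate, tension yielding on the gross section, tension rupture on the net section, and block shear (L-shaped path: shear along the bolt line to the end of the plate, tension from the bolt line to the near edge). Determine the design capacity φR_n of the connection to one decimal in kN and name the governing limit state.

Bolt shear: A_b = π(20)²/4 = 314.16 mm². φR_n = 0.75 × 469 × 314.16 × 2 × 2 = 442.0 kN.
Bearing (20 mm plate, F_u = 450 MPa): end bolts L_c = 49 − 22/2 = 38, R_n = min(1.2×38×20×450, 2.4×20×20×450) = 410.4 kN/bolt; interior L_c = 58 − 22 = 36, R_n = 388.8 kN/bolt. φR_n = 0.75 × (1×410.4 + 1×388.8) = 599.4 kN.
Tension yield (gross): A_g = 131×20 = 2620 mm². φR_n = 0.90 × 300 × 2620 = 707.4 kN.
Tension rupture (net): A_n = (131 − 1×24)×20 = 2140 mm² (U = 1.0, A_e = A_n). φR_n = 0.75 × 450 × 2140 = 722.3 kN.
Block shear: shear path 1×[49+1×58] = 1×107 mm, A_gv = 2140, A_nv = 1×(107 − 1.5×24)×20 = 1420 mm²; tension to near edge: (29 − 0.5×24)×20 = 340 mm². R_n = min(0.6×450×1420, 0.6×300×2140) + 1.0×450×340 = min(383.4, 385.2) + 153 = 536.4 kN. φR_n = 0.75 × 536.4 = 402.3 kN.
Governing: min(442.0, 599.4, 707.4, 722.3, 402.3) = 402.3 kN → block shear.

402.3 kN (block shear governs)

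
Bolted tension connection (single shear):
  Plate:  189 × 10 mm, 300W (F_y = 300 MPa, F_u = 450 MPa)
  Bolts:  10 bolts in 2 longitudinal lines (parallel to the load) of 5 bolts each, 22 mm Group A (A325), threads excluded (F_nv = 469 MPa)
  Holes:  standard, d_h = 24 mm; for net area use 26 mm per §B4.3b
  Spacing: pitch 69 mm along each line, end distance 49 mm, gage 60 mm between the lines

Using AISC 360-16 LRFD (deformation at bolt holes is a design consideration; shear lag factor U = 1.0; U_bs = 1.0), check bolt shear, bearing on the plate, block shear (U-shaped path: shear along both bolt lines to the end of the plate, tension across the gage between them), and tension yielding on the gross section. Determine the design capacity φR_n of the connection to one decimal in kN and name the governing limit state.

510.3 kN (gross-section yield governs)

Bolt shear: A_b = π(22)²/4 = 380.13 mm². φR_n = 0.75 × 469 × 380.13 × 10 × 1 = 1337.1 kN.
Bearing (10 mm plate, F_u = 450 MPa): end bolts L_c = 49 − 24/2 = 37, R_n = min(1.2×37×10×450, 2.4×22×10×450) = 199.8 kN/bolt; interior L_c = 69 − 24 = 45, R_n = 237.6 kN/bolt. φR_n = 0.75 × (2×199.8 + 8×237.6) = 1725.3 kN.
Block shear: shear path 2×[49+4×69] = 2×325 mm, A_gv = 6500, A_nv = 2×(325 − 4.5×26)×10 = 4160 mm²; tension across gage: (60 − 1×26)×10 = 340 mm². R_n = min(0.6×450×4160, 0.6×300×6500) + 1.0×450×340 = min(1123.2, 1170) + 153 = 1276.2 kN. φR_n = 0.75 × 1276.2 = 957.2 kN.
Tension yield (gross): A_g = 189×10 = 1890 mm². φR_n = 0.90 × 300 × 1890 = 510.3 kN.
Governing: min(1337.1, 1725.3, 957.2, 510.3) = 510.3 kN → gross-section yield.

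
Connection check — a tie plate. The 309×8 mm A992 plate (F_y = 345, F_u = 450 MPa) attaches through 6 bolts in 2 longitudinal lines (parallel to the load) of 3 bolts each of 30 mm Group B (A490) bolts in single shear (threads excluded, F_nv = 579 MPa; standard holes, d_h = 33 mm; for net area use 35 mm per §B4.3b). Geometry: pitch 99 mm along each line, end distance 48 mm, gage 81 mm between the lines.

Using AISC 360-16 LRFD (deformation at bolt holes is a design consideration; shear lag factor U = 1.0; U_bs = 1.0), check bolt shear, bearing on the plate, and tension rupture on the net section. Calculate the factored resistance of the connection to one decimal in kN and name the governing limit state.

645.3 kN (net-section rupture governs)

Bolt shear: A_b = π(30)²/4 = 706.86 mm². φR_n = 0.75 × 579 × 706.86 × 6 × 1 = 1841.7 kN.
Bearing (8 mm plate, F_u = 450 MPa): end bolts L_c = 48 − 33/2 = 31.5, R_n = min(1.2×31.5×8×450, 2.4×30×8×450) = 136.08 kN/bolt; interior L_c = 99 − 33 = 66, R_n = 259.2 kN/bolt. φR_n = 0.75 × (2×136.08 + 4×259.2) = 981.7 kN.
Tension rupture (net): A_n = (309 − 2×35)×8 = 1912 mm² (U = 1.0, A_e = A_n). φR_n = 0.75 × 450 × 1912 = 645.3 kN.
Governing: min(1841.7, 981.7, 645.3) = 645.3 kN → net-section rupture.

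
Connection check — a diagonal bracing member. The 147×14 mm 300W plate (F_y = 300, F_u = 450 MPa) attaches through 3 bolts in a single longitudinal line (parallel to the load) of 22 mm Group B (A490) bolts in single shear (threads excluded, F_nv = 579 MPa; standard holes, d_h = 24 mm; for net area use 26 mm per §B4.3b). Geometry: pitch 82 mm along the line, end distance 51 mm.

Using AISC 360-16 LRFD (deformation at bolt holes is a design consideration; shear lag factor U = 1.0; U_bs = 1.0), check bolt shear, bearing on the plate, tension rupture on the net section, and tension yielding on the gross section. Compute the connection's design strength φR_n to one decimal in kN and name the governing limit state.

Bolt shear: A_b = π(22)²/4 = 380.13 mm². φR_n = 0.75 × 579 × 380.13 × 3 × 1 = 495.2 kN.
Bearing (14 mm plate, F_u = 450 MPa): end bolts L_c = 51 − 24/2 = 39, R_n = min(1.2×39×14×450, 2.4×22×14×450) = 294.84 kN/bolt; interior L_c = 82 − 24 = 58, R_n = 332.64 kN/bolt. φR_n = 0.75 × (1×294.84 + 2×332.64) = 720.1 kN.
Tension rupture (net): A_n = (147 − 1×26)×14 = 1694 mm² (U = 1.0, A_e = A_n). φR_n = 0.75 × 450 × 1694 = 571.7 kN.
Tension yield (gross): A_g = 147×14 = 2058 mm². φR_n = 0.90 × 300 × 2058 = 555.7 kN.
Governing: min(495.2, 720.1, 571.7, 555.7) = 495.2 kN → bolt shear.

495.2 kN (bolt shear governs)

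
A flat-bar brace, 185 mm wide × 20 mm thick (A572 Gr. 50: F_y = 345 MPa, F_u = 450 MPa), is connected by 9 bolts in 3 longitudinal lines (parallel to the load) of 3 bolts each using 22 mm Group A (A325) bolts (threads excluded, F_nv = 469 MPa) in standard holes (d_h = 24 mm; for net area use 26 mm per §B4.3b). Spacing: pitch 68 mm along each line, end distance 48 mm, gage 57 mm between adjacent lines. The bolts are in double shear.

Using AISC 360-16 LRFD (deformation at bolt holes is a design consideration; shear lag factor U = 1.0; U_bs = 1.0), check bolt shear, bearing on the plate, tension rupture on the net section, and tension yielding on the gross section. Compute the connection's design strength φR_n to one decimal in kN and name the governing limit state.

Bolt shear: A_b = π(22)²/4 = 380.13 mm². φR_n = 0.75 × 469 × 380.13 × 9 × 2 = 2406.8 kN.
Bearing (20 mm plate, F_u = 450 MPa): end bolts L_c = 48 − 24/2 = 36, R_n = min(1.2×36×20×450, 2.4×22×20×450) = 388.8 kN/bolt; interior L_c = 68 − 24 = 44, R_n = 475.2 kN/bolt. φR_n = 0.75 × (3×388.8 + 6×475.2) = 3013.2 kN.
Tension rupture (net): A_n = (185 − 3×26)×20 = 2140 mm² (U = 1.0, A_e = A_n). φR_n = 0.75 × 450 × 2140 = 722.3 kN.
Tension yield (gross): A_g = 185×20 = 3700 mm². φR_n = 0.90 × 345 × 3700 = 1148.9 kN.
Governing: min(2406.8, 3013.2, 722.3, 1148.9) = 722.3 kN → net-section rupture.

722.3 kN (net-section rupture governs)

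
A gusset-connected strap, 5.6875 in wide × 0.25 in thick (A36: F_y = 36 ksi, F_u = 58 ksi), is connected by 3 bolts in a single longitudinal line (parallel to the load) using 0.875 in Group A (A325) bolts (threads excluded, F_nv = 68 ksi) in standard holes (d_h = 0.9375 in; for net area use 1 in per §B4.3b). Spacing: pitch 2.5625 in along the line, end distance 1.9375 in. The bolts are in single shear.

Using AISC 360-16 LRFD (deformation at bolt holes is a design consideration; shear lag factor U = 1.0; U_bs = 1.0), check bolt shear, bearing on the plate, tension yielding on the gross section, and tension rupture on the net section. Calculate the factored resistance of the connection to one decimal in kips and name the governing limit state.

46.1 kips (gross-section yield governs)

Bolt shear: A_b = π(0.875)²/4 = 0.60132 in². φR_n = 0.75 × 68 × 0.60132 × 3 × 1 = 92.0 kips.
Bearing (0.25 in plate, F_u = 58 ksi): end bolts L_c = 1.9375 − 0.9375/2 = 1.46875, R_n = min(1.2×1.46875×0.25×58, 2.4×0.875×0.25×58) = 25.556 kips/bolt; interior L_c = 2.5625 − 0.9375 = 1.625, R_n = 28.275 kips/bolt. φR_n = 0.75 × (1×25.556 + 2×28.275) = 61.6 kips.
Tension yield (gross): A_g = 5.6875×0.25 = 1.4219 in². φR_n = 0.90 × 36 × 1.4219 = 46.1 kips.
Tension rupture (net): A_n = (5.6875 − 1×1)×0.25 = 1.1719 in² (U = 1.0, A_e = A_n). φR_n = 0.75 × 58 × 1.1719 = 51.0 kips.
Governing: min(92.0, 61.6, 46.1, 51.0) = 46.1 kips → gross-section yield.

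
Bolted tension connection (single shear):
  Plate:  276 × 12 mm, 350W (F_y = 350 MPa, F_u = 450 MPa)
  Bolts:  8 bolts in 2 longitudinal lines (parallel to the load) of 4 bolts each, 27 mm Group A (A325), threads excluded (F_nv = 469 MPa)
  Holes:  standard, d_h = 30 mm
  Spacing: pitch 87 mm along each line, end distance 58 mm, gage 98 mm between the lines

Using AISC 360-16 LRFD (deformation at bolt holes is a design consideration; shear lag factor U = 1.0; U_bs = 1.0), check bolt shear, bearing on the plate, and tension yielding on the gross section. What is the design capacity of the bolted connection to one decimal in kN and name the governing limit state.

Bolt shear: A_b = π(27)²/4 = 572.56 mm². φR_n = 0.75 × 469 × 572.56 × 8 × 1 = 1611.2 kN.
Bearing (12 mm plate, F_u = 450 MPa): end bolts L_c = 58 − 30/2 = 43, R_n = min(1.2×43×12×450, 2.4×27×12×450) = 278.64 kN/bolt; interior L_c = 87 − 30 = 57, R_n = 349.92 kN/bolt. φR_n = 0.75 × (2×278.64 + 6×349.92) = 1992.6 kN.
Tension yield (gross): A_g = 276×12 = 3312 mm². φR_n = 0.90 × 350 × 3312 = 1043.3 kN.
Governing: min(1611.2, 1992.6, 1043.3) = 1043.3 kN → gross-section yield.

1043.3 kN (gross-section yield governs)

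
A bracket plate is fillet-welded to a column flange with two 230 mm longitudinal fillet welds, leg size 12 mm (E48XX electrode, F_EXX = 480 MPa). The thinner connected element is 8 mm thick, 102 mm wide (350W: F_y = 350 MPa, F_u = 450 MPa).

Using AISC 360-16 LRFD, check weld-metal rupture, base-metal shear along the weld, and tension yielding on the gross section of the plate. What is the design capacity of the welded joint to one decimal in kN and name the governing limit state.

Weld metal: throat = 0.707×12 = 8.484 mm, L = 2×230 = 460 mm. φR_n = 0.75 × 0.6 × 480 × 8.484 × 460 = 843.0 kN.
Base metal shear (8 mm plate): yield φR_n = 1.0×0.6×350×8×460 = 772.8 kN; rupture φR_n = 0.75×0.6×450×8×460 = 745.2 kN; take 745.2 kN (rupture).
Tension yield (gross): A_g = 102×8 = 816 mm². φR_n = 0.90 × 350 × 816 = 257.0 kN.
Governing: min(843.0, 745.2, 257.0) = 257.0 kN → gross-section yield.

257.0 kN (gross-section yield governs)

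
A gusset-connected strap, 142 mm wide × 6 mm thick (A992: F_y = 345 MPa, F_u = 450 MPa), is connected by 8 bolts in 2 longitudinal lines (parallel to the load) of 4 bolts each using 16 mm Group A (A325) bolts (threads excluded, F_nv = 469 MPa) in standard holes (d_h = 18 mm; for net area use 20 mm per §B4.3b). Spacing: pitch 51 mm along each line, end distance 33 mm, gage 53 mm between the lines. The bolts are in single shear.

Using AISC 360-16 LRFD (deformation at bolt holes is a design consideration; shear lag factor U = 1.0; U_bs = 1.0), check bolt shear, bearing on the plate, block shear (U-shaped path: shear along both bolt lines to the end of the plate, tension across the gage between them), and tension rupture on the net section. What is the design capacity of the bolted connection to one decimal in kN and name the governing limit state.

206.6 kN (net-section rupture governs)

Bolt shear: A_b = π(16)²/4 = 201.06 mm². φR_n = 0.75 × 469 × 201.06 × 8 × 1 = 565.8 kN.
Bearing (6 mm plate, F_u = 450 MPa): end bolts L_c = 33 − 18/2 = 24, R_n = min(1.2×24×6×450, 2.4×16×6×450) = 77.76 kN/bolt; interior L_c = 51 − 18 = 33, R_n = 103.68 kN/bolt. φR_n = 0.75 × (2×77.76 + 6×103.68) = 583.2 kN.
Block shear: shear path 2×[33+3×51] = 2×186 mm, A_gv = 2232, A_nv = 2×(186 − 3.5×20)×6 = 1392 mm²; tension across gage: (53 − 1×20)×6 = 198 mm². R_n = min(0.6×450×1392, 0.6×345×2232) + 1.0×450×198 = min(375.84, 462.02) + 89.1 = 464.94 kN. φR_n = 0.75 × 464.94 = 348.7 kN.
Tension rupture (net): A_n = (142 − 2×20)×6 = 612 mm² (U = 1.0, A_e = A_n). φR_n = 0.75 × 450 × 612 = 206.6 kN.
Governing: min(565.8, 583.2, 348.7, 206.6) = 206.6 kN → net-section rupture.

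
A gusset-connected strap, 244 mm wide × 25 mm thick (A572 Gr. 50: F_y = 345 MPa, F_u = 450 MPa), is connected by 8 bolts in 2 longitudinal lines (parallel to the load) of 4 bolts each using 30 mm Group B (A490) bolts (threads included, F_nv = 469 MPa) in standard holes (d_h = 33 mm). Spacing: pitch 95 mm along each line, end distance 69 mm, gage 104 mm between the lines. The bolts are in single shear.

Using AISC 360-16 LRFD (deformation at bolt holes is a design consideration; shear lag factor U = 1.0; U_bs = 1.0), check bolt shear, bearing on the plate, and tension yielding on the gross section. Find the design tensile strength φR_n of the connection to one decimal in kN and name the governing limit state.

Bolt shear: A_b = π(30)²/4 = 706.86 mm². φR_n = 0.75 × 469 × 706.86 × 8 × 1 = 1989.1 kN.
Bearing (25 mm plate, F_u = 450 MPa): end bolts L_c = 69 − 33/2 = 52.5, R_n = min(1.2×52.5×25×450, 2.4×30×25×450) = 708.75 kN/bolt; interior L_c = 95 − 33 = 62, R_n = 810 kN/bolt. φR_n = 0.75 × (2×708.75 + 6×810) = 4708.1 kN.
Tension yield (gross): A_g = 244×25 = 6100 mm². φR_n = 0.90 × 345 × 6100 = 1894.1 kN.
Governing: min(1989.1, 4708.1, 1894.1) = 1894.1 kN → gross-section yield.

1894.1 kN (gross-section yield governs)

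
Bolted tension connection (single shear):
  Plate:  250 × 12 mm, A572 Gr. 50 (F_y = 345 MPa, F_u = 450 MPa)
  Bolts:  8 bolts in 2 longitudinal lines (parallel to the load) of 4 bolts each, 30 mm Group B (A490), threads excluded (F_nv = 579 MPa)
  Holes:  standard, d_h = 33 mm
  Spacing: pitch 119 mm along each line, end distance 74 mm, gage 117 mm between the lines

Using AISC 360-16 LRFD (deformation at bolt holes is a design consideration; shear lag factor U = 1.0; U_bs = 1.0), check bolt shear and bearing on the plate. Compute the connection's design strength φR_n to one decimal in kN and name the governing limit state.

2308.5 kN (bearing governs)

Bolt shear: A_b = π(30)²/4 = 706.86 mm². φR_n = 0.75 × 579 × 706.86 × 8 × 1 = 2455.6 kN.
Bearing (12 mm plate, F_u = 450 MPa): end bolts L_c = 74 − 33/2 = 57.5, R_n = min(1.2×57.5×12×450, 2.4×30×12×450) = 372.6 kN/bolt; interior L_c = 119 − 33 = 86, R_n = 388.8 kN/bolt. φR_n = 0.75 × (2×372.6 + 6×388.8) = 2308.5 kN.
Governing: min(2455.6, 2308.5) = 2308.5 kN → bearing.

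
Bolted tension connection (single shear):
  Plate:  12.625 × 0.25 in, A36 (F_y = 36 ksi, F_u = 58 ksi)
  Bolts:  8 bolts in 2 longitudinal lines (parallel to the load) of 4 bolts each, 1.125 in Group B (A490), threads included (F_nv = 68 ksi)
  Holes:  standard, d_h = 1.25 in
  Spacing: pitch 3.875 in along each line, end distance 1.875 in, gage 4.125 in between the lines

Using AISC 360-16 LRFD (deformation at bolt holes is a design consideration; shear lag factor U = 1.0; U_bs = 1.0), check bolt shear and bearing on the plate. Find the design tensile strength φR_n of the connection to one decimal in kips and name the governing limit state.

Bolt shear: A_b = π(1.125)²/4 = 0.99402 in². φR_n = 0.75 × 68 × 0.99402 × 8 × 1 = 405.6 kips.
Bearing (0.25 in plate, F_u = 58 ksi): end bolts L_c = 1.875 − 1.25/2 = 1.25, R_n = min(1.2×1.25×0.25×58, 2.4×1.125×0.25×58) = 21.75 kips/bolt; interior L_c = 3.875 − 1.25 = 2.625, R_n = 39.15 kips/bolt. φR_n = 0.75 × (2×21.75 + 6×39.15) = 208.8 kips.
Governing: min(405.6, 208.8) = 208.8 kips → bearing.

208.8 kips (bearing governs)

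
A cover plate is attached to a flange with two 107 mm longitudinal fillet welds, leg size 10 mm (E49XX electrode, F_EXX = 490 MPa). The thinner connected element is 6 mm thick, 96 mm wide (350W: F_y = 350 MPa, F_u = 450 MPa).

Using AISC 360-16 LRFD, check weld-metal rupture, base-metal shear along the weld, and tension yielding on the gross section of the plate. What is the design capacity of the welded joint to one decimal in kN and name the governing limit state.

181.4 kN (gross-section yield governs)

Weld metal: throat = 0.707×10 = 7.07 mm, L = 2×107 = 214 mm. φR_n = 0.75 × 0.6 × 490 × 7.07 × 214 = 333.6 kN.
Base metal shear (6 mm plate): yield φR_n = 1.0×0.6×350×6×214 = 269.6 kN; rupture φR_n = 0.75×0.6×450×6×214 = 260.0 kN; take 260.0 kN (rupture).
Tension yield (gross): A_g = 96×6 = 576 mm². φR_n = 0.90 × 350 × 576 = 181.4 kN.
Governing: min(333.6, 260.0, 181.4) = 181.4 kN → gross-section yield.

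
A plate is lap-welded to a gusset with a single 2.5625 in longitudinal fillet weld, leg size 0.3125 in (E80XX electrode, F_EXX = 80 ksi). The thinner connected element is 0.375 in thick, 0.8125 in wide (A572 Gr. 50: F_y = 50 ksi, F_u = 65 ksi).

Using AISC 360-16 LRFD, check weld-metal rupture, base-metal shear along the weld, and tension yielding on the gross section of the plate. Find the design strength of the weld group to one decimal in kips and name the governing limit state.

Weld metal: throat = 0.707×0.3125 = 0.22094 in, L = 2.5625 in. φR_n = 0.75 × 0.6 × 80 × 0.22094 × 2.5625 = 20.4 kips.
Base metal shear (0.375 in plate): yield φR_n = 1.0×0.6×50×0.375×2.5625 = 28.8 kips; rupture φR_n = 0.75×0.6×65×0.375×2.5625 = 28.1 kips; take 28.1 kips (rupture).
Tension yield (gross): A_g = 0.8125×0.375 = 0.30469 in². φR_n = 0.90 × 50 × 0.30469 = 13.7 kips.
Governing: min(20.4, 28.1, 13.7) = 13.7 kips → gross-section yield.

13.7 kips (gross-section yield governs)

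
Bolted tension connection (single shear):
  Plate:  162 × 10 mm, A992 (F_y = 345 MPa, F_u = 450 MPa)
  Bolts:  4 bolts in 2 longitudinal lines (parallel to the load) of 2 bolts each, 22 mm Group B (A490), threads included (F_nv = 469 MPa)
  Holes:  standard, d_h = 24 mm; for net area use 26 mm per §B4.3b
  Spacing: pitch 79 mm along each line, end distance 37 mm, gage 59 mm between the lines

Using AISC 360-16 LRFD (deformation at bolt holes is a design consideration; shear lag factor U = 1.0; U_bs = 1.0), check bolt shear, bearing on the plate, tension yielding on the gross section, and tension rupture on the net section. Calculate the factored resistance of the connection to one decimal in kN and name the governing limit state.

Bolt shear: A_b = π(22)²/4 = 380.13 mm². φR_n = 0.75 × 469 × 380.13 × 4 × 1 = 534.8 kN.
Bearing (10 mm plate, F_u = 450 MPa): end bolts L_c = 37 − 24/2 = 25, R_n = min(1.2×25×10×450, 2.4×22×10×450) = 135 kN/bolt; interior L_c = 79 − 24 = 55, R_n = 237.6 kN/bolt. φR_n = 0.75 × (2×135 + 2×237.6) = 558.9 kN.
Tension yield (gross): A_g = 162×10 = 1620 mm². φR_n = 0.90 × 345 × 1620 = 503.0 kN.
Tension rupture (net): A_n = (162 − 2×26)×10 = 1100 mm² (U = 1.0, A_e = A_n). φR_n = 0.75 × 450 × 1100 = 371.3 kN.
Governing: min(534.8, 558.9, 503.0, 371.3) = 371.3 kN → net-section rupture.

371.3 kN (net-section rupture governs)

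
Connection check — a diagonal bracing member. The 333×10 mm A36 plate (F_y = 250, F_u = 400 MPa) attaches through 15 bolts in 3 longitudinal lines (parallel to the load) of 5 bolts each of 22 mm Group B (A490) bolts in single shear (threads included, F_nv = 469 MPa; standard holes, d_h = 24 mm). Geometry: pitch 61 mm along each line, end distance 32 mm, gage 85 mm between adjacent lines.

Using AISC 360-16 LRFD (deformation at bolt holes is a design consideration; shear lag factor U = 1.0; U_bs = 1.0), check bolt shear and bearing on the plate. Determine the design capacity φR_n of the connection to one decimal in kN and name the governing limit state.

Bolt shear: A_b = π(22)²/4 = 380.13 mm². φR_n = 0.75 × 469 × 380.13 × 15 × 1 = 2005.7 kN.
Bearing (10 mm plate, F_u = 400 MPa): end bolts L_c = 32 − 24/2 = 20, R_n = min(1.2×20×10×400, 2.4×22×10×400) = 96 kN/bolt; interior L_c = 61 − 24 = 37, R_n = 177.6 kN/bolt. φR_n = 0.75 × (3×96 + 12×177.6) = 1814.4 kN.
Governing: min(2005.7, 1814.4) = 1814.4 kN → bearing.

1814.4 kN (bearing governs)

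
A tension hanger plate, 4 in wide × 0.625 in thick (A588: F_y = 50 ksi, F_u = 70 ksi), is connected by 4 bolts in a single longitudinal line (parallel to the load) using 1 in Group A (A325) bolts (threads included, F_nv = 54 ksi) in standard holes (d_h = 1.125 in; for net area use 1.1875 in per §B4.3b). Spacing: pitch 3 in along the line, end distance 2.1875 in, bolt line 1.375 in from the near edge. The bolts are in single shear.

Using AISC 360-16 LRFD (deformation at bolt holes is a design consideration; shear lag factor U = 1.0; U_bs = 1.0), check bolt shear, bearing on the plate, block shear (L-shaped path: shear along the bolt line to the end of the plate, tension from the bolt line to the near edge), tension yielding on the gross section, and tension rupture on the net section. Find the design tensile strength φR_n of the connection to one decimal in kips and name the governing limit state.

Bolt shear: A_b = π(1)²/4 = 0.7854 in². φR_n = 0.75 × 54 × 0.7854 × 4 × 1 = 127.2 kips.
Bearing (0.625 in plate, F_u = 70 ksi): end bolts L_c = 2.1875 − 1.125/2 = 1.625, R_n = min(1.2×1.625×0.625×70, 2.4×1×0.625×70) = 85.313 kips/bolt; interior L_c = 3 − 1.125 = 1.875, R_n = 98.438 kips/bolt. φR_n = 0.75 × (1×85.313 + 3×98.438) = 285.5 kips.
Block shear: shear path 1×[2.1875+3×3] = 1×11.1875 in, A_gv = 6.9922, A_nv = 1×(11.1875 − 3.5×1.1875)×0.625 = 4.3945 in²; tension to near edge: (1.375 − 0.5×1.1875)×0.625 = 0.48828 in². R_n = min(0.6×70×4.3945, 0.6×50×6.9922) + 1.0×70×0.48828 = min(184.57, 209.77) + 34.18 = 218.75 kips. φR_n = 0.75 × 218.75 = 164.1 kips.
Tension yield (gross): A_g = 4×0.625 = 2.5 in². φR_n = 0.90 × 50 × 2.5 = 112.5 kips.
Tension rupture (net): A_n = (4 − 1×1.1875)×0.625 = 1.7578 in² (U = 1.0, A_e = A_n). φR_n = 0.75 × 70 × 1.7578 = 92.3 kips.
Governing: min(127.2, 285.5, 164.1, 112.5, 92.3) = 92.3 kips → net-section rupture.

92.3 kips (net-section rupture governs)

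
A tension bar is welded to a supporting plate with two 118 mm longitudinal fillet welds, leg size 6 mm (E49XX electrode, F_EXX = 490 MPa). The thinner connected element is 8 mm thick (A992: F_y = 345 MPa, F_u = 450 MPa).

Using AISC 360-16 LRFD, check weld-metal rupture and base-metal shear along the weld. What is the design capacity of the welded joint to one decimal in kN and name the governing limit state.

Weld metal: throat = 0.707×6 = 4.242 mm, L = 2×118 = 236 mm. φR_n = 0.75 × 0.6 × 490 × 4.242 × 236 = 220.7 kN.
Base metal shear (8 mm plate): yield φR_n = 1.0×0.6×345×8×236 = 390.8 kN; rupture φR_n = 0.75×0.6×450×8×236 = 382.3 kN; take 382.3 kN (rupture).
Governing: min(220.7, 382.3) = 220.7 kN → weld metal.

220.7 kN (weld metal governs)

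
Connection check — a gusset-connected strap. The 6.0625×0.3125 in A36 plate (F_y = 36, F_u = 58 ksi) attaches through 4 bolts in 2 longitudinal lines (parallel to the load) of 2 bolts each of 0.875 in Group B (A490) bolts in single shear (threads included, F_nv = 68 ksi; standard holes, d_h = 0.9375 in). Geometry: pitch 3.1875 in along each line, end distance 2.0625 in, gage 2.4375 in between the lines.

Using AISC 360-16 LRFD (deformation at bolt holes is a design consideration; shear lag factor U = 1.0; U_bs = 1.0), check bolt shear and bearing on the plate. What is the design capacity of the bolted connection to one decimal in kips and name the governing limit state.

Bolt shear: A_b = π(0.875)²/4 = 0.60132 in². φR_n = 0.75 × 68 × 0.60132 × 4 × 1 = 122.7 kips.
Bearing (0.3125 in plate, F_u = 58 ksi): end bolts L_c = 2.0625 − 0.9375/2 = 1.59375, R_n = min(1.2×1.59375×0.3125×58, 2.4×0.875×0.3125×58) = 34.664 kips/bolt; interior L_c = 3.1875 − 0.9375 = 2.25, R_n = 38.063 kips/bolt. φR_n = 0.75 × (2×34.664 + 2×38.063) = 109.1 kips.
Governing: min(122.7, 109.1) = 109.1 kips → bearing.

109.1 kips (bearing governs)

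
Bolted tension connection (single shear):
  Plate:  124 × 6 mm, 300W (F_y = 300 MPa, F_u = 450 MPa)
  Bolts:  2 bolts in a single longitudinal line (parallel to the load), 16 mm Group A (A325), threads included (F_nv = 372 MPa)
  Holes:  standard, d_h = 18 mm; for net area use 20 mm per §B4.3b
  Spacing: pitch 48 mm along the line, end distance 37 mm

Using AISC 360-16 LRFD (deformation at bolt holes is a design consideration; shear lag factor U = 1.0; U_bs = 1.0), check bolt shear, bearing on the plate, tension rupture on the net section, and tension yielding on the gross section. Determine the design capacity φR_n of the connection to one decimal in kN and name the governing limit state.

Bolt shear: A_b = π(16)²/4 = 201.06 mm². φR_n = 0.75 × 372 × 201.06 × 2 × 1 = 112.2 kN.
Bearing (6 mm plate, F_u = 450 MPa): end bolts L_c = 37 − 18/2 = 28, R_n = min(1.2×28×6×450, 2.4×16×6×450) = 90.72 kN/bolt; interior L_c = 48 − 18 = 30, R_n = 97.2 kN/bolt. φR_n = 0.75 × (1×90.72 + 1×97.2) = 140.9 kN.
Tension rupture (net): A_n = (124 − 1×20)×6 = 624 mm² (U = 1.0, A_e = A_n). φR_n = 0.75 × 450 × 624 = 210.6 kN.
Tension yield (gross): A_g = 124×6 = 744 mm². φR_n = 0.90 × 300 × 744 = 200.9 kN.
Governing: min(112.2, 140.9, 210.6, 200.9) = 112.2 kN → bolt shear.

112.2 kN (bolt shear governs)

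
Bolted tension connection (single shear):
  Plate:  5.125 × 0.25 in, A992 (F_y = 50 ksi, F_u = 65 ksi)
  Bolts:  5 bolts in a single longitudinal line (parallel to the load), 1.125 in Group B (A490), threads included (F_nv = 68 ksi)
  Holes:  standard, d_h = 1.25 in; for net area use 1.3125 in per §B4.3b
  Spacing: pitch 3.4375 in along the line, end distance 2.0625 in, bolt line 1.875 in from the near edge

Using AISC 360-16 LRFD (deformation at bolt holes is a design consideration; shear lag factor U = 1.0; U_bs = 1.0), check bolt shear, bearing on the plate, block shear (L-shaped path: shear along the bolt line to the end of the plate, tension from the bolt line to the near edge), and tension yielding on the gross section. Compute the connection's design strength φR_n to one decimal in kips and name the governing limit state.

Bolt shear: A_b = π(1.125)²/4 = 0.99402 in². φR_n = 0.75 × 68 × 0.99402 × 5 × 1 = 253.5 kips.
Bearing (0.25 in plate, F_u = 65 ksi): end bolts L_c = 2.0625 − 1.25/2 = 1.4375, R_n = min(1.2×1.4375×0.25×65, 2.4×1.125×0.25×65) = 28.031 kips/bolt; interior L_c = 3.4375 − 1.25 = 2.1875, R_n = 42.656 kips/bolt. φR_n = 0.75 × (1×28.031 + 4×42.656) = 149.0 kips.
Block shear: shear path 1×[2.0625+4×3.4375] = 1×15.8125 in, A_gv = 3.9531, A_nv = 1×(15.8125 − 4.5×1.3125)×0.25 = 2.4766 in²; tension to near edge: (1.875 − 0.5×1.3125)×0.25 = 0.30469 in². R_n = min(0.6×65×2.4766, 0.6×50×3.9531) + 1.0×65×0.30469 = min(96.587, 118.59) + 19.805 = 116.39 kips. φR_n = 0.75 × 116.39 = 87.3 kips.
Tension yield (gross): A_g = 5.125×0.25 = 1.2813 in². φR_n = 0.90 × 50 × 1.2813 = 57.7 kips.
Governing: min(253.5, 149.0, 87.3, 57.7) = 57.7 kips → gross-section yield.

57.7 kips (gross-section yield governs)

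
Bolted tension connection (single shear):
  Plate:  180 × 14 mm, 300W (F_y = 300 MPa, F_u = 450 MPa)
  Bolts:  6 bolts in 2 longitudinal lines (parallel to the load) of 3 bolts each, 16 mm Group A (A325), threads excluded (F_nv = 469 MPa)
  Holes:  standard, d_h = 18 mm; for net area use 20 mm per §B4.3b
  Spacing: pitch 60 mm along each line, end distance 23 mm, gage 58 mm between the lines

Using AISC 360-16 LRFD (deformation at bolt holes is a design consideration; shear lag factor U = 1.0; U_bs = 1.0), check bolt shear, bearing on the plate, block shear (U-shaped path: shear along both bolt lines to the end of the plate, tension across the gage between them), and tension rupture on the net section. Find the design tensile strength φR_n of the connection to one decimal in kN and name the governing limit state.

Bolt shear: A_b = π(16)²/4 = 201.06 mm². φR_n = 0.75 × 469 × 201.06 × 6 × 1 = 424.3 kN.
Bearing (14 mm plate, F_u = 450 MPa): end bolts L_c = 23 − 18/2 = 14, R_n = min(1.2×14×14×450, 2.4×16×14×450) = 105.84 kN/bolt; interior L_c = 60 − 18 = 42, R_n = 241.92 kN/bolt. φR_n = 0.75 × (2×105.84 + 4×241.92) = 884.5 kN.
Block shear: shear path 2×[23+2×60] = 2×143 mm, A_gv = 4004, A_nv = 2×(143 − 2.5×20)×14 = 2604 mm²; tension across gage: (58 − 1×20)×14 = 532 mm². R_n = min(0.6×450×2604, 0.6×300×4004) + 1.0×450×532 = min(703.08, 720.72) + 239.4 = 942.48 kN. φR_n = 0.75 × 942.48 = 706.9 kN.
Tension rupture (net): A_n = (180 − 2×20)×14 = 1960 mm² (U = 1.0, A_e = A_n). φR_n = 0.75 × 450 × 1960 = 661.5 kN.
Governing: min(424.3, 884.5, 706.9, 661.5) = 424.3 kN → bolt shear.

424.3 kN (bolt shear governs)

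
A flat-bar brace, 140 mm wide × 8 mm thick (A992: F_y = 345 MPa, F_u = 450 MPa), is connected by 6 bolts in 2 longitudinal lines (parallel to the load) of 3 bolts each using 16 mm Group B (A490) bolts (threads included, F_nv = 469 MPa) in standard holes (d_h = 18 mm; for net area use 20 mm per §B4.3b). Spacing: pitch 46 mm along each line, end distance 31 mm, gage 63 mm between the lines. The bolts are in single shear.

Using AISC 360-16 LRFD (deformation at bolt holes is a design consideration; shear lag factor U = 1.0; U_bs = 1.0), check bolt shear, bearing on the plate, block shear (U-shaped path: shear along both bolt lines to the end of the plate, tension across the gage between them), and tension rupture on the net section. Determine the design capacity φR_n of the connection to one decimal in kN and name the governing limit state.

270.0 kN (net-section rupture governs)

Bolt shear: A_b = π(16)²/4 = 201.06 mm². φR_n = 0.75 × 469 × 201.06 × 6 × 1 = 424.3 kN.
Bearing (8 mm plate, F_u = 450 MPa): end bolts L_c = 31 − 18/2 = 22, R_n = min(1.2×22×8×450, 2.4×16×8×450) = 95.04 kN/bolt; interior L_c = 46 − 18 = 28, R_n = 120.96 kN/bolt. φR_n = 0.75 × (2×95.04 + 4×120.96) = 505.4 kN.
Block shear: shear path 2×[31+2×46] = 2×123 mm, A_gv = 1968, A_nv = 2×(123 − 2.5×20)×8 = 1168 mm²; tension across gage: (63 − 1×20)×8 = 344 mm². R_n = min(0.6×450×1168, 0.6×345×1968) + 1.0×450×344 = min(315.36, 407.38) + 154.8 = 470.16 kN. φR_n = 0.75 × 470.16 = 352.6 kN.
Tension rupture (net): A_n = (140 − 2×20)×8 = 800 mm² (U = 1.0, A_e = A_n). φR_n = 0.75 × 450 × 800 = 270.0 kN.
Governing: min(424.3, 505.4, 352.6, 270.0) = 270.0 kN → net-section rupture.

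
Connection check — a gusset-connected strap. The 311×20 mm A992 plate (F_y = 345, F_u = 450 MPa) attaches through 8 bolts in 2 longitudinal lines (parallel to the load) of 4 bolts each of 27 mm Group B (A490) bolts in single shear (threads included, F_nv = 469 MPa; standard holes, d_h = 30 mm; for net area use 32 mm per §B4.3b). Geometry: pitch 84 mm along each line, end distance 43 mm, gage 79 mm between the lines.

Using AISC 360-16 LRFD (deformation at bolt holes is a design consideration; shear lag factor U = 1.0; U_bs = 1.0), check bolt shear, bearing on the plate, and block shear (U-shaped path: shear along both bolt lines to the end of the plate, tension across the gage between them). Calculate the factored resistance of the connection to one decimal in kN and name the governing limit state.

Bolt shear: A_b = π(27)²/4 = 572.56 mm². φR_n = 0.75 × 469 × 572.56 × 8 × 1 = 1611.2 kN.
Bearing (20 mm plate, F_u = 450 MPa): end bolts L_c = 43 − 30/2 = 28, R_n = min(1.2×28×20×450, 2.4×27×20×450) = 302.4 kN/bolt; interior L_c = 84 − 30 = 54, R_n = 583.2 kN/bolt. φR_n = 0.75 × (2×302.4 + 6×583.2) = 3078.0 kN.
Block shear: shear path 2×[43+3×84] = 2×295 mm, A_gv = 11800, A_nv = 2×(295 − 3.5×32)×20 = 7320 mm²; tension across gage: (79 − 1×32)×20 = 940 mm². R_n = min(0.6×450×7320, 0.6×345×11800) + 1.0×450×940 = min(1976.4, 2442.6) + 423 = 2399.4 kN. φR_n = 0.75 × 2399.4 = 1799.6 kN.
Governing: min(1611.2, 3078.0, 1799.6) = 1611.2 kN → bolt shear.

1611.2 kN (bolt shear governs)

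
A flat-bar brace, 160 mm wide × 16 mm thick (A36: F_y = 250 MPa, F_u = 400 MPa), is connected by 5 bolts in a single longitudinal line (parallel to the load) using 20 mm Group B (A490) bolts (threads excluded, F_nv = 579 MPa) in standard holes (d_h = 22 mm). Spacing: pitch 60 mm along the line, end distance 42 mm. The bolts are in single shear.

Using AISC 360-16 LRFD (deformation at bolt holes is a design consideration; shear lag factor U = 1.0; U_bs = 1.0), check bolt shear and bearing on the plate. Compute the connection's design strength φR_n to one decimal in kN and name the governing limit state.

Bolt shear: A_b = π(20)²/4 = 314.16 mm². φR_n = 0.75 × 579 × 314.16 × 5 × 1 = 682.1 kN.
Bearing (16 mm plate, F_u = 400 MPa): end bolts L_c = 42 − 22/2 = 31, R_n = min(1.2×31×16×400, 2.4×20×16×400) = 238.08 kN/bolt; interior L_c = 60 − 22 = 38, R_n = 291.84 kN/bolt. φR_n = 0.75 × (1×238.08 + 4×291.84) = 1054.1 kN.
Governing: min(682.1, 1054.1) = 682.1 kN → bolt shear.

682.1 kN (bolt shear governs)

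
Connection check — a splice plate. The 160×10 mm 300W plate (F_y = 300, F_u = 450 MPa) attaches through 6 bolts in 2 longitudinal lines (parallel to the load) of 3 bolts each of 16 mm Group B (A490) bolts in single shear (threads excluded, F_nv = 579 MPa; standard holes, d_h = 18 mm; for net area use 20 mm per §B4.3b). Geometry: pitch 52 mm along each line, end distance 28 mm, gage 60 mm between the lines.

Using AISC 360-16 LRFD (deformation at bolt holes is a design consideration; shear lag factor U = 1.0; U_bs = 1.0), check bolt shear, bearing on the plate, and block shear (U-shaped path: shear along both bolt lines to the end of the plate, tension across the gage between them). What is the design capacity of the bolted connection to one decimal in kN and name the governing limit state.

467.1 kN (block shear governs)

Bolt shear: A_b = π(16)²/4 = 201.06 mm². φR_n = 0.75 × 579 × 201.06 × 6 × 1 = 523.9 kN.
Bearing (10 mm plate, F_u = 450 MPa): end bolts L_c = 28 − 18/2 = 19, R_n = min(1.2×19×10×450, 2.4×16×10×450) = 102.6 kN/bolt; interior L_c = 52 − 18 = 34, R_n = 172.8 kN/bolt. φR_n = 0.75 × (2×102.6 + 4×172.8) = 672.3 kN.
Block shear: shear path 2×[28+2×52] = 2×132 mm, A_gv = 2640, A_nv = 2×(132 − 2.5×20)×10 = 1640 mm²; tension across gage: (60 − 1×20)×10 = 400 mm². R_n = min(0.6×450×1640, 0.6×300×2640) + 1.0×450×400 = min(442.8, 475.2) + 180 = 622.8 kN. φR_n = 0.75 × 622.8 = 467.1 kN.
Governing: min(523.9, 672.3, 467.1) = 467.1 kN → block shear.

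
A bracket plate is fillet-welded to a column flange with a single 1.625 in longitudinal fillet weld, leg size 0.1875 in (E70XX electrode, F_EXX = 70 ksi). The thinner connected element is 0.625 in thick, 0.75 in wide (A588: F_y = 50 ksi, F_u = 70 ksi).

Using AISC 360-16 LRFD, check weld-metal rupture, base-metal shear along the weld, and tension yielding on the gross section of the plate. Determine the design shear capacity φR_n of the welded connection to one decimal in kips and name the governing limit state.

Weld metal: throat = 0.707×0.1875 = 0.13256 in, L = 1.625 in. φR_n = 0.75 × 0.6 × 70 × 0.13256 × 1.625 = 6.8 kips.
Base metal shear (0.625 in plate): yield φR_n = 1.0×0.6×50×0.625×1.625 = 30.5 kips; rupture φR_n = 0.75×0.6×70×0.625×1.625 = 32.0 kips; take 30.5 kips (yield).
Tension yield (gross): A_g = 0.75×0.625 = 0.46875 in². φR_n = 0.90 × 50 × 0.46875 = 21.1 kips.
Governing: min(6.8, 30.5, 21.1) = 6.8 kips → weld metal.

6.8 kips (weld metal governs)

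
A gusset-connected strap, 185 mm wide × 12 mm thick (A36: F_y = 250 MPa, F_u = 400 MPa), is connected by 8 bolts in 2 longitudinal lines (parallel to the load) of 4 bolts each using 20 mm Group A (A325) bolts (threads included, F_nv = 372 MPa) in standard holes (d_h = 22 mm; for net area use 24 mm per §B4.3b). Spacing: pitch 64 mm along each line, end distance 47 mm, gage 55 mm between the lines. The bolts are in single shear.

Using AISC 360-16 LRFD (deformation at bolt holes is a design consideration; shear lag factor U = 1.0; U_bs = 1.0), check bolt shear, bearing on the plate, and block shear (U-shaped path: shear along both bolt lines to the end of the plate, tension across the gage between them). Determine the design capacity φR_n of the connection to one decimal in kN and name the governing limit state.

701.2 kN (bolt shear governs)

Bolt shear: A_b = π(20)²/4 = 314.16 mm². φR_n = 0.75 × 372 × 314.16 × 8 × 1 = 701.2 kN.
Bearing (12 mm plate, F_u = 400 MPa): end bolts L_c = 47 − 22/2 = 36, R_n = min(1.2×36×12×400, 2.4×20×12×400) = 207.36 kN/bolt; interior L_c = 64 − 22 = 42, R_n = 230.4 kN/bolt. φR_n = 0.75 × (2×207.36 + 6×230.4) = 1347.8 kN.
Block shear: shear path 2×[47+3×64] = 2×239 mm, A_gv = 5736, A_nv = 2×(239 − 3.5×24)×12 = 3720 mm²; tension across gage: (55 − 1×24)×12 = 372 mm². R_n = min(0.6×400×3720, 0.6×250×5736) + 1.0×400×372 = min(892.8, 860.4) + 148.8 = 1009.2 kN. φR_n = 0.75 × 1009.2 = 756.9 kN.
Governing: min(701.2, 1347.8, 756.9) = 701.2 kN → bolt shear.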